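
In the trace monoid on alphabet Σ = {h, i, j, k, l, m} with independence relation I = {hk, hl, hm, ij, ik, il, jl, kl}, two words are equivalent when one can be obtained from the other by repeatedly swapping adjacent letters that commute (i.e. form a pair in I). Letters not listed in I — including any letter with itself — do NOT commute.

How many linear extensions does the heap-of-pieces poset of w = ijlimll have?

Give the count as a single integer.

#0=i has no predecessor
#1=j has no predecessor
#2=l has no predecessor
#3=i depends on [0:i]
#4=m depends on [1:j, 2:l, 3:i]
#5=l depends on [4:m]
#6=l depends on [5:l]
sources: [0:i, 1:j, 2:l]
N(rest) = Σ N(rest − s) over sources s of rest; N(one piece) = 1:
  size 1 → [6]=1
  size 2 → [5,6]=1
  size 3 → [4,5,6]=1
  size 4 → [1,4,5,6]=1  [2,4,5,6]=1  [3,4,5,6]=1
  size 5 → [0,3,4,5,6]=1  [1,2,4,5,6]=2  [1,3,4,5,6]=2  [2,3,4,5,6]=2
  first=0(i) contributes 6
  first=1(j) contributes 3
  first=2(l) contributes 3
|[w]| = 12

12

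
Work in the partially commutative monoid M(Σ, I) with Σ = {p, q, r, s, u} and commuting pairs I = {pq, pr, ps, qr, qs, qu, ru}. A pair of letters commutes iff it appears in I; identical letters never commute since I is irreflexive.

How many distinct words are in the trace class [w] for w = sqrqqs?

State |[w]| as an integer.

0(s) covers ∅
1(q) covers ∅
2(r) covers 0:s
3(q) covers 1:q
4(q) covers 3:q
5(s) covers 2:r
floor of heap: 0:s, 1:q
completions by unplaced set U, small U first (add the entries for U minus each lowest piece of U):
  |U|=1: {4}:1  {5}:1
  |U|=2: {2,5}:1  {3,4}:1  {4,5}:2
  |U|=3: {0,2,5}:1  {1,3,4}:1  {2,4,5}:3  {3,4,5}:3
  |U|=4: {0,2,4,5}:4  {1,3,4,5}:4  {2,3,4,5}:6
  start at 0(s): 10
  start at 1(q): 10
sum over floor = 20

20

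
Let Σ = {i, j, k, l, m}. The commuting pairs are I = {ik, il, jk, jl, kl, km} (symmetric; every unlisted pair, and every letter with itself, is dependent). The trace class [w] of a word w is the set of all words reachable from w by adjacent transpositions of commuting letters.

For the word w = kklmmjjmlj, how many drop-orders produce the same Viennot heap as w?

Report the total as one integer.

90

#0=k has no predecessor
#1=k depends on [0:k]
#2=l has no predecessor
#3=m depends on [2:l]
#4=m depends on [3:m]
#5=j depends on [4:m]
#6=j depends on [5:j]
#7=m depends on [6:j]
#8=l depends on [7:m]
#9=j depends on [7:m]
sources: [0:k, 2:l]
N(rest) = Σ N(rest − s) over sources s of rest; N(one piece) = 1:
  size 1 → [1]=1  [8]=1  [9]=1
  size 2 → [0,1]=1  [1,8]=2  [1,9]=2  [8,9]=2
  size 3 → [0,1,8]=3  [0,1,9]=3  [1,8,9]=6  [7,8,9]=2
  size 4 → [0,1,8,9]=12  [1,7,8,9]=8  [6,7,8,9]=2
  size 5 → [0,1,7,8,9]=20  [1,6,7,8,9]=10  [5,6,7,8,9]=2
  size 6 → [0,1,6,7,8,9]=30  [1,5,6,7,8,9]=12  [4,5,6,7,8,9]=2
  size 7 → [0,1,5,6,7,8,9]=42  [1,4,5,6,7,8,9]=14  [3,4,5,6,7,8,9]=2
  size 8 → [0,1,4,5,6,7,8,9]=56  [1,3,4,5,6,7,8,9]=16  [2,3,4,5,6,7,8,9]=2
  first=0(k) contributes 18
  first=2(l) contributes 72
|[w]| = 90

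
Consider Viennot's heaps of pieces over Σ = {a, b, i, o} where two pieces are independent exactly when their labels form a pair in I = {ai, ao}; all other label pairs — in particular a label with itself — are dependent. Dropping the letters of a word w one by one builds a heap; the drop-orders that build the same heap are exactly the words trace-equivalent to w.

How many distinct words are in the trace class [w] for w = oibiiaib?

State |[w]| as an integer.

4

drop 0:o onto floor
drop 1:i onto {0:o}
drop 2:b onto {1:i}
drop 3:i onto {2:b}
drop 4:i onto {3:i}
drop 5:a onto {2:b}
drop 6:i onto {4:i}
drop 7:b onto {5:a, 6:i}
ground layer = {0:o}
drop-orders for the pieces not yet dropped (sum over which currently-grounded one goes next):
  1 to go: {7} 1
  2 to go: {5,7} 1  {6,7} 1
  3 to go: {4,6,7} 1  {5,6,7} 2
  4 to go: {3,4,6,7} 1  {4,5,6,7} 3
  5 to go: {3,4,5,6,7} 4
  6 to go: {2,3,4,5,6,7} 4
  if 0:o drops first: 4 orders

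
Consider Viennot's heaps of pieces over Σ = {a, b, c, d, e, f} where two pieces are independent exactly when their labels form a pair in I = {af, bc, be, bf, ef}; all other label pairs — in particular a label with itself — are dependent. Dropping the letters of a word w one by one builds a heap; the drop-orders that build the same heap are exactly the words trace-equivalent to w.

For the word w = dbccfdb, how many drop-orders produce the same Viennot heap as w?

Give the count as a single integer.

4

0(d) covers ∅
1(b) covers 0:d
2(c) covers 0:d
3(c) covers 2:c
4(f) covers 3:c
5(d) covers 1:b, 4:f
6(b) covers 5:d
floor of heap: 0:d
completions by unplaced set U, small U first (add the entries for U minus each lowest piece of U):
  |U|=1: {6}:1
  |U|=2: {5,6}:1
  |U|=3: {1,5,6}:1  {4,5,6}:1
  |U|=4: {1,4,5,6}:2  {3,4,5,6}:1
  |U|=5: {1,3,4,5,6}:3  {2,3,4,5,6}:1
  start at 0(d): 4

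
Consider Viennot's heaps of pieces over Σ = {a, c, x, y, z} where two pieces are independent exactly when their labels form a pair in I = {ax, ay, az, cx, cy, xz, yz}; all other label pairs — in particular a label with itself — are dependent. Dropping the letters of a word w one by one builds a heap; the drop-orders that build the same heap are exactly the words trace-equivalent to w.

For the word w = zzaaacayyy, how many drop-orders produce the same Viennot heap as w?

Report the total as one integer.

drop 0:z onto floor
drop 1:z onto {0:z}
drop 2:a onto floor
drop 3:a onto {2:a}
drop 4:a onto {3:a}
drop 5:c onto {1:z, 4:a}
drop 6:a onto {5:c}
drop 7:y onto floor
drop 8:y onto {7:y}
drop 9:y onto {8:y}
ground layer = {0:z, 2:a, 7:y}
drop-orders for the pieces not yet dropped (sum over which currently-grounded one goes next):
  1 to go: {6} 1  {9} 1
  2 to go: {5,6} 1  {6,9} 2  {8,9} 1
  3 to go: {1,5,6} 1  {4,5,6} 1  {5,6,9} 3  {6,8,9} 3  {7,8,9} 1
  4 to go: {0,1,5,6} 1  {1,4,5,6} 2  {1,5,6,9} 4  {3,4,5,6} 1  {4,5,6,9} 4  {5,6,8,9} 6  {6,7,8,9} 4
  5 to go: {0,1,4,5,6} 3  {0,1,5,6,9} 5  {1,3,4,5,6} 3  {1,4,5,6,9} 10  {1,5,6,8,9} 10  {2,3,4,5,6} 1  {3,4,5,6,9} 5  {4,5,6,8,9} 10  {5,6,7,8,9} 10
  6 to go: {0,1,3,4,5,6} 6  {0,1,4,5,6,9} 18  {0,1,5,6,8,9} 15  {1,2,3,4,5,6} 4  {1,3,4,5,6,9} 18  {1,4,5,6,8,9} 30  {1,5,6,7,8,9} 20  {2,3,4,5,6,9} 6  {3,4,5,6,8,9} 15  {4,5,6,7,8,9} 20
  7 to go: {0,1,2,3,4,5,6} 10  {0,1,3,4,5,6,9} 42  {0,1,4,5,6,8,9} 63  {0,1,5,6,7,8,9} 35  {1,2,3,4,5,6,9} 28  {1,3,4,5,6,8,9} 63  {1,4,5,6,7,8,9} 70  {2,3,4,5,6,8,9} 21  {3,4,5,6,7,8,9} 35
  8 to go: {0,1,2,3,4,5,6,9} 80  {0,1,3,4,5,6,8,9} 168  {0,1,4,5,6,7,8,9} 168  {1,2,3,4,5,6,8,9} 112  {1,3,4,5,6,7,8,9} 168  {2,3,4,5,6,7,8,9} 56
  if 0:z drops first: 336 orders
  if 2:a drops first: 504 orders
  if 7:y drops first: 360 orders
heap linearizations: 1200

1200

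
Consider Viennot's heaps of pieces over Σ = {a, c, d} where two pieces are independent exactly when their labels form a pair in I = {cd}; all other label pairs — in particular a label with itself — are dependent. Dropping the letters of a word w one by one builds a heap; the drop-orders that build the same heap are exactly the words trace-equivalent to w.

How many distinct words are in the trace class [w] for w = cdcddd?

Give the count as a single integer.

15

#0=c has no predecessor
#1=d has no predecessor
#2=c depends on [0:c]
#3=d depends on [1:d]
#4=d depends on [3:d]
#5=d depends on [4:d]
sources: [0:c, 1:d]
N(rest) = Σ N(rest − s) over sources s of rest; N(one piece) = 1:
  size 1 → [2]=1  [5]=1
  size 2 → [0,2]=1  [2,5]=2  [4,5]=1
  size 3 → [0,2,5]=3  [2,4,5]=3  [3,4,5]=1
  size 4 → [0,2,4,5]=6  [1,3,4,5]=1  [2,3,4,5]=4
  first=0(c) contributes 5
  first=1(d) contributes 10
|[w]| = 15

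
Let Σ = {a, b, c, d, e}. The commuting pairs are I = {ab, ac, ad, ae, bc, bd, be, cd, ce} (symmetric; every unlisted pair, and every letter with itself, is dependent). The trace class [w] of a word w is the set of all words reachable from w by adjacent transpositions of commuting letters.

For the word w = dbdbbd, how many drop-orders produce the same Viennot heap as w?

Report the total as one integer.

20

0(d) covers ∅
1(b) covers ∅
2(d) covers 0:d
3(b) covers 1:b
4(b) covers 3:b
5(d) covers 2:d
floor of heap: 0:d, 1:b
completions by unplaced set U, small U first (add the entries for U minus each lowest piece of U):
  |U|=1: {4}:1  {5}:1
  |U|=2: {2,5}:1  {3,4}:1  {4,5}:2
  |U|=3: {0,2,5}:1  {1,3,4}:1  {2,4,5}:3  {3,4,5}:3
  |U|=4: {0,2,4,5}:4  {1,3,4,5}:4  {2,3,4,5}:6
  start at 0(d): 10
  start at 1(b): 10
sum over floor = 20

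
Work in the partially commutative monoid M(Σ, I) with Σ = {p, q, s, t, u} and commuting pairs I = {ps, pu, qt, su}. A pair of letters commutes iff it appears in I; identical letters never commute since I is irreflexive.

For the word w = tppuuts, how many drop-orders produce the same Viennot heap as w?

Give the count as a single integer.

6

piece 0:t — minimal
piece 1:p rests on {0:t}
piece 2:p rests on {1:p}
piece 3:u rests on {0:t}
piece 4:u rests on {3:u}
piece 5:t rests on {2:p, 4:u}
piece 6:s rests on {5:t}
minimal pieces: {0:t}
ways to finish when only these pieces remain (= sum over removing one remaining piece with nothing left below it):
  1 left: {6}→1
  2 left: {5,6}→1
  3 left: {2,5,6}→1  {4,5,6}→1
  4 left: {1,2,5,6}→1  {2,4,5,6}→2  {3,4,5,6}→1
  5 left: {1,2,4,5,6}→3  {2,3,4,5,6}→3
  placing 0:t first → 6 extensions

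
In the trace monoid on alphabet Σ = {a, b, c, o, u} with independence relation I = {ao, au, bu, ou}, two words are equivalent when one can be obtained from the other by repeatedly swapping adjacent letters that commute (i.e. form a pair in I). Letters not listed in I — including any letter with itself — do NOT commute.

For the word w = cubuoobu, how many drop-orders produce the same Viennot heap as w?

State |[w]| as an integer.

35

piece 0:c — minimal
piece 1:u rests on {0:c}
piece 2:b rests on {0:c}
piece 3:u rests on {1:u}
piece 4:o rests on {2:b}
piece 5:o rests on {4:o}
piece 6:b rests on {5:o}
piece 7:u rests on {3:u}
minimal pieces: {0:c}
ways to finish when only these pieces remain (= sum over removing one remaining piece with nothing left below it):
  1 left: {6}→1  {7}→1
  2 left: {3,7}→1  {5,6}→1  {6,7}→2
  3 left: {1,3,7}→1  {3,6,7}→3  {4,5,6}→1  {5,6,7}→3
  4 left: {1,3,6,7}→4  {2,4,5,6}→1  {3,5,6,7}→6  {4,5,6,7}→4
  5 left: {1,3,5,6,7}→10  {2,4,5,6,7}→5  {3,4,5,6,7}→10
  6 left: {1,3,4,5,6,7}→20  {2,3,4,5,6,7}→15
  placing 0:c first → 35 extensions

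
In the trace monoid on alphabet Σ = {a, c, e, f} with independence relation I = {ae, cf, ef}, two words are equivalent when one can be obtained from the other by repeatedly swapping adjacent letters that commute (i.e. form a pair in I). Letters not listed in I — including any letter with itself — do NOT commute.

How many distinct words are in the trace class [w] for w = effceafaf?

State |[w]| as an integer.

drop 0:e onto floor
drop 1:f onto floor
drop 2:f onto {1:f}
drop 3:c onto {0:e}
drop 4:e onto {3:c}
drop 5:a onto {2:f, 3:c}
drop 6:f onto {5:a}
drop 7:a onto {6:f}
drop 8:f onto {7:a}
ground layer = {0:e, 1:f}
drop-orders for the pieces not yet dropped (sum over which currently-grounded one goes next):
  1 to go: {4} 1  {8} 1
  2 to go: {4,8} 2  {7,8} 1
  3 to go: {4,7,8} 3  {6,7,8} 1
  4 to go: {4,6,7,8} 4  {5,6,7,8} 1
  5 to go: {2,5,6,7,8} 1  {4,5,6,7,8} 5
  6 to go: {1,2,5,6,7,8} 1  {2,4,5,6,7,8} 6  {3,4,5,6,7,8} 5
  7 to go: {0,3,4,5,6,7,8} 5  {1,2,4,5,6,7,8} 7  {2,3,4,5,6,7,8} 11
  if 0:e drops first: 18 orders
  if 1:f drops first: 16 orders
heap linearizations: 34

34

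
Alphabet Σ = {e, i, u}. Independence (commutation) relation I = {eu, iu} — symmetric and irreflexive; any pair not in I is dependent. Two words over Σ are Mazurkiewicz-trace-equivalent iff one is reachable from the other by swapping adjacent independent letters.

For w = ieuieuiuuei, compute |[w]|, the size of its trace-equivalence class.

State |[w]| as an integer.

#0=i has no predecessor
#1=e depends on [0:i]
#2=u has no predecessor
#3=i depends on [1:e]
#4=e depends on [3:i]
#5=u depends on [2:u]
#6=i depends on [4:e]
#7=u depends on [5:u]
#8=u depends on [7:u]
#9=e depends on [6:i]
#10=i depends on [9:e]
sources: [0:i, 2:u]
N(rest) = Σ N(rest − s) over sources s of rest; N(one piece) = 1:
  size 1 → [8]=1  [10]=1
  size 2 → [7,8]=1  [8,10]=2  [9,10]=1
  size 3 → [5,7,8]=1  [6,9,10]=1  [7,8,10]=3  [8,9,10]=3
  size 4 → [2,5,7,8]=1  [4,6,9,10]=1  [5,7,8,10]=4  [6,8,9,10]=4  [7,8,9,10]=6
  size 5 → [2,5,7,8,10]=5  [3,4,6,9,10]=1  [4,6,8,9,10]=5  [5,7,8,9,10]=10  [6,7,8,9,10]=10
  size 6 → [1,3,4,6,9,10]=1  [2,5,7,8,9,10]=15  [3,4,6,8,9,10]=6  [4,6,7,8,9,10]=15  [5,6,7,8,9,10]=20
  size 7 → [0,1,3,4,6,9,10]=1  [1,3,4,6,8,9,10]=7  [2,5,6,7,8,9,10]=35  [3,4,6,7,8,9,10]=21  [4,5,6,7,8,9,10]=35
  size 8 → [0,1,3,4,6,8,9,10]=8  [1,3,4,6,7,8,9,10]=28  [2,4,5,6,7,8,9,10]=70  [3,4,5,6,7,8,9,10]=56
  size 9 → [0,1,3,4,6,7,8,9,10]=36  [1,3,4,5,6,7,8,9,10]=84  [2,3,4,5,6,7,8,9,10]=126
  first=0(i) contributes 210
  first=2(u) contributes 120
|[w]| = 330

330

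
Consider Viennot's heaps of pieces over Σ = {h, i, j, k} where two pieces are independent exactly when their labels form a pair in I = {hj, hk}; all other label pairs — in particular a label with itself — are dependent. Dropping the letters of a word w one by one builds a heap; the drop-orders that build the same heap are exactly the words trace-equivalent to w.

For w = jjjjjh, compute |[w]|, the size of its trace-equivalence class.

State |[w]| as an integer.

#0=j has no predecessor
#1=j depends on [0:j]
#2=j depends on [1:j]
#3=j depends on [2:j]
#4=j depends on [3:j]
#5=h has no predecessor
sources: [0:j, 5:h]
N(rest) = Σ N(rest − s) over sources s of rest; N(one piece) = 1:
  size 1 → [4]=1  [5]=1
  size 2 → [3,4]=1  [4,5]=2
  size 3 → [2,3,4]=1  [3,4,5]=3
  size 4 → [1,2,3,4]=1  [2,3,4,5]=4
  first=0(j) contributes 5
  first=5(h) contributes 1
|[w]| = 6

6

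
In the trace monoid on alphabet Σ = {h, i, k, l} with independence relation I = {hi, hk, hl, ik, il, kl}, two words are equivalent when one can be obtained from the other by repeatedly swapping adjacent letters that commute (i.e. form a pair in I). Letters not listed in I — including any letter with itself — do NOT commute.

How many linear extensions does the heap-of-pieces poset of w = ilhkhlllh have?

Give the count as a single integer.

2520

piece 0:i — minimal
piece 1:l — minimal
piece 2:h — minimal
piece 3:k — minimal
piece 4:h rests on {2:h}
piece 5:l rests on {1:l}
piece 6:l rests on {5:l}
piece 7:l rests on {6:l}
piece 8:h rests on {4:h}
minimal pieces: {0:i, 1:l, 2:h, 3:k}
ways to finish when only these pieces remain (= sum over removing one remaining piece with nothing left below it):
  1 left: {0}→1  {3}→1  {7}→1  {8}→1
  2 left: {0,3}→2  {0,7}→2  {0,8}→2  {3,7}→2  {3,8}→2  {4,8}→1  {6,7}→1  {7,8}→2
  3 left: {0,3,7}→6  {0,3,8}→6  {0,4,8}→3  {0,6,7}→3  {0,7,8}→6  {2,4,8}→1  {3,4,8}→3  {3,6,7}→3  {3,7,8}→6  {4,7,8}→3  {5,6,7}→1  {6,7,8}→3
  4 left: {0,2,4,8}→4  {0,3,4,8}→12  {0,3,6,7}→12  {0,3,7,8}→24  {0,4,7,8}→12  {0,5,6,7}→4  {0,6,7,8}→12  {1,5,6,7}→1  {2,3,4,8}→4  {2,4,7,8}→4  {3,4,7,8}→12  {3,5,6,7}→4  {3,6,7,8}→12  {4,6,7,8}→6  {5,6,7,8}→4
  5 left: {0,1,5,6,7}→5  {0,2,3,4,8}→20  {0,2,4,7,8}→20  {0,3,4,7,8}→60  {0,3,5,6,7}→20  {0,3,6,7,8}→60  {0,4,6,7,8}→30  {0,5,6,7,8}→20  {1,3,5,6,7}→5  {1,5,6,7,8}→5  {2,3,4,7,8}→20  {2,4,6,7,8}→10  {3,4,6,7,8}→30  {3,5,6,7,8}→20  {4,5,6,7,8}→10
  6 left: {0,1,3,5,6,7}→30  {0,1,5,6,7,8}→30  {0,2,3,4,7,8}→120  {0,2,4,6,7,8}→60  {0,3,4,6,7,8}→180  {0,3,5,6,7,8}→120  {0,4,5,6,7,8}→60  {1,3,5,6,7,8}→30  {1,4,5,6,7,8}→15  {2,3,4,6,7,8}→60  {2,4,5,6,7,8}→20  {3,4,5,6,7,8}→60
  7 left: {0,1,3,5,6,7,8}→210  {0,1,4,5,6,7,8}→105  {0,2,3,4,6,7,8}→420  {0,2,4,5,6,7,8}→140  {0,3,4,5,6,7,8}→420  {1,2,4,5,6,7,8}→35  {1,3,4,5,6,7,8}→105  {2,3,4,5,6,7,8}→140
  placing 0:i first → 280 extensions
  placing 1:l first → 1120 extensions
  placing 2:h first → 840 extensions
  placing 3:k first → 280 extensions
total linear extensions = 2520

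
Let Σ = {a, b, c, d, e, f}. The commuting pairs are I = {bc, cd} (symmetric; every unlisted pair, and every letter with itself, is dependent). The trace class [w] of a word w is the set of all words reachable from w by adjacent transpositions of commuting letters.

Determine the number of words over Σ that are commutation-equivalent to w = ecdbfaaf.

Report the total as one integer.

3

piece 0:e — minimal
piece 1:c rests on {0:e}
piece 2:d rests on {0:e}
piece 3:b rests on {2:d}
piece 4:f rests on {1:c, 3:b}
piece 5:a rests on {4:f}
piece 6:a rests on {5:a}
piece 7:f rests on {6:a}
minimal pieces: {0:e}
ways to finish when only these pieces remain (= sum over removing one remaining piece with nothing left below it):
  1 left: {7}→1
  2 left: {6,7}→1
  3 left: {5,6,7}→1
  4 left: {4,5,6,7}→1
  5 left: {1,4,5,6,7}→1  {3,4,5,6,7}→1
  6 left: {1,3,4,5,6,7}→2  {2,3,4,5,6,7}→1
  placing 0:e first → 3 extensions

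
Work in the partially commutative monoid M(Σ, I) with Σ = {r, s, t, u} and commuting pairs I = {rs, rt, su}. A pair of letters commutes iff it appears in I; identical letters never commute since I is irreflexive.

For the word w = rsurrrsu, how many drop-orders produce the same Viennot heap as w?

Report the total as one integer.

#0=r has no predecessor
#1=s has no predecessor
#2=u depends on [0:r]
#3=r depends on [2:u]
#4=r depends on [3:r]
#5=r depends on [4:r]
#6=s depends on [1:s]
#7=u depends on [5:r]
sources: [0:r, 1:s]
N(rest) = Σ N(rest − s) over sources s of rest; N(one piece) = 1:
  size 1 → [6]=1  [7]=1
  size 2 → [1,6]=1  [5,7]=1  [6,7]=2
  size 3 → [1,6,7]=3  [4,5,7]=1  [5,6,7]=3
  size 4 → [1,5,6,7]=6  [3,4,5,7]=1  [4,5,6,7]=4
  size 5 → [1,4,5,6,7]=10  [2,3,4,5,7]=1  [3,4,5,6,7]=5
  size 6 → [0,2,3,4,5,7]=1  [1,3,4,5,6,7]=15  [2,3,4,5,6,7]=6
  first=0(r) contributes 21
  first=1(s) contributes 7
|[w]| = 28

28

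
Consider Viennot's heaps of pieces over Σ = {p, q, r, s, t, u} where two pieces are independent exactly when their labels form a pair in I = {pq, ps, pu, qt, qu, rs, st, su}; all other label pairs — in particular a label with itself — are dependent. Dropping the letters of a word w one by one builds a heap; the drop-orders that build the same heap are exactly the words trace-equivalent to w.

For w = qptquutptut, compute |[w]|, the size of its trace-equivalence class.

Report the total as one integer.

55

0(q) covers ∅
1(p) covers ∅
2(t) covers 1:p
3(q) covers 0:q
4(u) covers 2:t
5(u) covers 4:u
6(t) covers 5:u
7(p) covers 6:t
8(t) covers 7:p
9(u) covers 8:t
10(t) covers 9:u
floor of heap: 0:q, 1:p
completions by unplaced set U, small U first (add the entries for U minus each lowest piece of U):
  |U|=1: {3}:1  {10}:1
  |U|=2: {0,3}:1  {3,10}:2  {9,10}:1
  |U|=3: {0,3,10}:3  {3,9,10}:3  {8,9,10}:1
  |U|=4: {0,3,9,10}:6  {3,8,9,10}:4  {7,8,9,10}:1
  |U|=5: {0,3,8,9,10}:10  {3,7,8,9,10}:5  {6,7,8,9,10}:1
  |U|=6: {0,3,7,8,9,10}:15  {3,6,7,8,9,10}:6  {5,6,7,8,9,10}:1
  |U|=7: {0,3,6,7,8,9,10}:21  {3,5,6,7,8,9,10}:7  {4,5,6,7,8,9,10}:1
  |U|=8: {0,3,5,6,7,8,9,10}:28  {2,4,5,6,7,8,9,10}:1  {3,4,5,6,7,8,9,10}:8
  |U|=9: {0,3,4,5,6,7,8,9,10}:36  {1,2,4,5,6,7,8,9,10}:1  {2,3,4,5,6,7,8,9,10}:9
  start at 0(q): 10
  start at 1(p): 45
sum over floor = 55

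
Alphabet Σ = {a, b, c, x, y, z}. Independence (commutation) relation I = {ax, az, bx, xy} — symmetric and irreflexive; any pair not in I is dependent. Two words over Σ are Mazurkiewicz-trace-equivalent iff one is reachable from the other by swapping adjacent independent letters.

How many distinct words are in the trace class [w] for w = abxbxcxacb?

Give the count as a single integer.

20

drop 0:a onto floor
drop 1:b onto {0:a}
drop 2:x onto floor
drop 3:b onto {1:b}
drop 4:x onto {2:x}
drop 5:c onto {3:b, 4:x}
drop 6:x onto {5:c}
drop 7:a onto {5:c}
drop 8:c onto {6:x, 7:a}
drop 9:b onto {8:c}
ground layer = {0:a, 2:x}
drop-orders for the pieces not yet dropped (sum over which currently-grounded one goes next):
  1 to go: {9} 1
  2 to go: {8,9} 1
  3 to go: {6,8,9} 1  {7,8,9} 1
  4 to go: {6,7,8,9} 2
  5 to go: {5,6,7,8,9} 2
  6 to go: {3,5,6,7,8,9} 2  {4,5,6,7,8,9} 2
  7 to go: {1,3,5,6,7,8,9} 2  {2,4,5,6,7,8,9} 2  {3,4,5,6,7,8,9} 4
  8 to go: {0,1,3,5,6,7,8,9} 2  {1,3,4,5,6,7,8,9} 6  {2,3,4,5,6,7,8,9} 6
  if 0:a drops first: 12 orders
  if 2:x drops first: 8 orders
heap linearizations: 20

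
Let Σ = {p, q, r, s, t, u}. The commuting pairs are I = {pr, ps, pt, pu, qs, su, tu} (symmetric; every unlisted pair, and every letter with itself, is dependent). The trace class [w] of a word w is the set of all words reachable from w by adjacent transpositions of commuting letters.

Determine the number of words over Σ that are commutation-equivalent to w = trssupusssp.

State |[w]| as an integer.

1155

0(t) covers ∅
1(r) covers 0:t
2(s) covers 1:r
3(s) covers 2:s
4(u) covers 1:r
5(p) covers ∅
6(u) covers 4:u
7(s) covers 3:s
8(s) covers 7:s
9(s) covers 8:s
10(p) covers 5:p
floor of heap: 0:t, 5:p
completions by unplaced set U, small U first (add the entries for U minus each lowest piece of U):
  |U|=1: {6}:1  {9}:1  {10}:1
  |U|=2: {4,6}:1  {5,10}:1  {6,9}:2  {6,10}:2  {8,9}:1  {9,10}:2
  |U|=3: {4,6,9}:3  {4,6,10}:3  {5,6,10}:3  {5,9,10}:3  {6,8,9}:3  {6,9,10}:6  {7,8,9}:1  {8,9,10}:3
  |U|=4: {3,7,8,9}:1  {4,5,6,10}:6  {4,6,8,9}:6  {4,6,9,10}:12  {5,6,9,10}:12  {5,8,9,10}:6  {6,7,8,9}:4  {6,8,9,10}:12  {7,8,9,10}:4
  |U|=5: {2,3,7,8,9}:1  {3,6,7,8,9}:5  {3,7,8,9,10}:5  {4,5,6,9,10}:30  {4,6,7,8,9}:10  {4,6,8,9,10}:30  {5,6,8,9,10}:30  {5,7,8,9,10}:10  {6,7,8,9,10}:20
  |U|=6: {2,3,6,7,8,9}:6  {2,3,7,8,9,10}:6  {3,4,6,7,8,9}:15  {3,5,7,8,9,10}:15  {3,6,7,8,9,10}:30  {4,5,6,8,9,10}:90  {4,6,7,8,9,10}:60  {5,6,7,8,9,10}:60
  |U|=7: {2,3,4,6,7,8,9}:21  {2,3,5,7,8,9,10}:21  {2,3,6,7,8,9,10}:42  {3,4,6,7,8,9,10}:105  {3,5,6,7,8,9,10}:105  {4,5,6,7,8,9,10}:210
  |U|=8: {1,2,3,4,6,7,8,9}:21  {2,3,4,6,7,8,9,10}:168  {2,3,5,6,7,8,9,10}:168  {3,4,5,6,7,8,9,10}:420
  |U|=9: {0,1,2,3,4,6,7,8,9}:21  {1,2,3,4,6,7,8,9,10}:189  {2,3,4,5,6,7,8,9,10}:756
  start at 0(t): 945
  start at 5(p): 210
sum over floor = 1155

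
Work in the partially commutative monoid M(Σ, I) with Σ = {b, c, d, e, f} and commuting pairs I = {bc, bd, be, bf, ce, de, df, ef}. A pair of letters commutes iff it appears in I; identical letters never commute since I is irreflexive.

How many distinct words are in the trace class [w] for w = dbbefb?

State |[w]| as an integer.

0(d) covers ∅
1(b) covers ∅
2(b) covers 1:b
3(e) covers ∅
4(f) covers ∅
5(b) covers 2:b
floor of heap: 0:d, 1:b, 3:e, 4:f
completions by unplaced set U, small U first (add the entries for U minus each lowest piece of U):
  |U|=1: {0}:1  {3}:1  {4}:1  {5}:1
  |U|=2: {0,3}:2  {0,4}:2  {0,5}:2  {2,5}:1  {3,4}:2  {3,5}:2  {4,5}:2
  |U|=3: {0,2,5}:3  {0,3,4}:6  {0,3,5}:6  {0,4,5}:6  {1,2,5}:1  {2,3,5}:3  {2,4,5}:3  {3,4,5}:6
  |U|=4: {0,1,2,5}:4  {0,2,3,5}:12  {0,2,4,5}:12  {0,3,4,5}:24  {1,2,3,5}:4  {1,2,4,5}:4  {2,3,4,5}:12
  start at 0(d): 20
  start at 1(b): 60
  start at 3(e): 20
  start at 4(f): 20
sum over floor = 120

120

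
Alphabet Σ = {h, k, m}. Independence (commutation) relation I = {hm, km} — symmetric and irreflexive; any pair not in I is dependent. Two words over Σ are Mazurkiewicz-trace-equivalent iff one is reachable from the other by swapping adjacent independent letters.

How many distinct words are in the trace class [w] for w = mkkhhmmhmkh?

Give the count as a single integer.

#0=m has no predecessor
#1=k has no predecessor
#2=k depends on [1:k]
#3=h depends on [2:k]
#4=h depends on [3:h]
#5=m depends on [0:m]
#6=m depends on [5:m]
#7=h depends on [4:h]
#8=m depends on [6:m]
#9=k depends on [7:h]
#10=h depends on [9:k]
sources: [0:m, 1:k]
N(rest) = Σ N(rest − s) over sources s of rest; N(one piece) = 1:
  size 1 → [8]=1  [10]=1
  size 2 → [6,8]=1  [8,10]=2  [9,10]=1
  size 3 → [5,6,8]=1  [6,8,10]=3  [7,9,10]=1  [8,9,10]=3
  size 4 → [0,5,6,8]=1  [4,7,9,10]=1  [5,6,8,10]=4  [6,8,9,10]=6  [7,8,9,10]=4
  size 5 → [0,5,6,8,10]=5  [3,4,7,9,10]=1  [4,7,8,9,10]=5  [5,6,8,9,10]=10  [6,7,8,9,10]=10
  size 6 → [0,5,6,8,9,10]=15  [2,3,4,7,9,10]=1  [3,4,7,8,9,10]=6  [4,6,7,8,9,10]=15  [5,6,7,8,9,10]=20
  size 7 → [0,5,6,7,8,9,10]=35  [1,2,3,4,7,9,10]=1  [2,3,4,7,8,9,10]=7  [3,4,6,7,8,9,10]=21  [4,5,6,7,8,9,10]=35
  size 8 → [0,4,5,6,7,8,9,10]=70  [1,2,3,4,7,8,9,10]=8  [2,3,4,6,7,8,9,10]=28  [3,4,5,6,7,8,9,10]=56
  size 9 → [0,3,4,5,6,7,8,9,10]=126  [1,2,3,4,6,7,8,9,10]=36  [2,3,4,5,6,7,8,9,10]=84
  first=0(m) contributes 120
  first=1(k) contributes 210
|[w]| = 330

330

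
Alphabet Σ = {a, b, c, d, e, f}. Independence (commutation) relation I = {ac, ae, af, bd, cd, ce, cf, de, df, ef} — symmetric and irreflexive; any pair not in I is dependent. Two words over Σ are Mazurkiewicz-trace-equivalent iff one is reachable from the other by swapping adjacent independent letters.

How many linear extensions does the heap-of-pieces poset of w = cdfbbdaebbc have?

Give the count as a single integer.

drop 0:c onto floor
drop 1:d onto floor
drop 2:f onto floor
drop 3:b onto {0:c, 2:f}
drop 4:b onto {3:b}
drop 5:d onto {1:d}
drop 6:a onto {4:b, 5:d}
drop 7:e onto {4:b}
drop 8:b onto {6:a, 7:e}
drop 9:b onto {8:b}
drop 10:c onto {9:b}
ground layer = {0:c, 1:d, 2:f}
drop-orders for the pieces not yet dropped (sum over which currently-grounded one goes next):
  1 to go: {10} 1
  2 to go: {9,10} 1
  3 to go: {8,9,10} 1
  4 to go: {6,8,9,10} 1  {7,8,9,10} 1
  5 to go: {5,6,8,9,10} 1  {6,7,8,9,10} 2
  6 to go: {1,5,6,8,9,10} 1  {4,6,7,8,9,10} 2  {5,6,7,8,9,10} 3
  7 to go: {1,5,6,7,8,9,10} 4  {3,4,6,7,8,9,10} 2  {4,5,6,7,8,9,10} 5
  8 to go: {0,3,4,6,7,8,9,10} 2  {1,4,5,6,7,8,9,10} 9  {2,3,4,6,7,8,9,10} 2  {3,4,5,6,7,8,9,10} 7
  9 to go: {0,2,3,4,6,7,8,9,10} 4  {0,3,4,5,6,7,8,9,10} 9  {1,3,4,5,6,7,8,9,10} 16  {2,3,4,5,6,7,8,9,10} 9
  if 0:c drops first: 25 orders
  if 1:d drops first: 22 orders
  if 2:f drops first: 25 orders
heap linearizations: 72

72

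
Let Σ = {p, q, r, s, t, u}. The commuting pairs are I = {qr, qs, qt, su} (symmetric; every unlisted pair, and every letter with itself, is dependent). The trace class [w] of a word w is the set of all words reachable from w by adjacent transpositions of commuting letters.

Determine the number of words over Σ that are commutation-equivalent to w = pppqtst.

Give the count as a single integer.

4

0(p) covers ∅
1(p) covers 0:p
2(p) covers 1:p
3(q) covers 2:p
4(t) covers 2:p
5(s) covers 4:t
6(t) covers 5:s
floor of heap: 0:p
completions by unplaced set U, small U first (add the entries for U minus each lowest piece of U):
  |U|=1: {3}:1  {6}:1
  |U|=2: {3,6}:2  {5,6}:1
  |U|=3: {3,5,6}:3  {4,5,6}:1
  |U|=4: {3,4,5,6}:4
  |U|=5: {2,3,4,5,6}:4
  start at 0(p): 4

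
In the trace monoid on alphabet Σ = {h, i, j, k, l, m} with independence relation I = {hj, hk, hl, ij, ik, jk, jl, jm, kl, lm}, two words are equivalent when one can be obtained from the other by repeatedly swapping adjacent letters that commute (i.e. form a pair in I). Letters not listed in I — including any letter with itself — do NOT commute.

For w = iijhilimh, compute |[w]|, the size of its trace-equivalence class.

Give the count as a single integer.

drop 0:i onto floor
drop 1:i onto {0:i}
drop 2:j onto floor
drop 3:h onto {1:i}
drop 4:i onto {3:h}
drop 5:l onto {4:i}
drop 6:i onto {5:l}
drop 7:m onto {6:i}
drop 8:h onto {7:m}
ground layer = {0:i, 2:j}
drop-orders for the pieces not yet dropped (sum over which currently-grounded one goes next):
  1 to go: {2} 1  {8} 1
  2 to go: {2,8} 2  {7,8} 1
  3 to go: {2,7,8} 3  {6,7,8} 1
  4 to go: {2,6,7,8} 4  {5,6,7,8} 1
  5 to go: {2,5,6,7,8} 5  {4,5,6,7,8} 1
  6 to go: {2,4,5,6,7,8} 6  {3,4,5,6,7,8} 1
  7 to go: {1,3,4,5,6,7,8} 1  {2,3,4,5,6,7,8} 7
  if 0:i drops first: 8 orders
  if 2:j drops first: 1 orders
heap linearizations: 9

9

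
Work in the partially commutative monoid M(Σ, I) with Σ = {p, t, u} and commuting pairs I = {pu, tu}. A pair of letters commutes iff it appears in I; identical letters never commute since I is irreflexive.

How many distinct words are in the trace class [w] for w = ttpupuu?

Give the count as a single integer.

35

drop 0:t onto floor
drop 1:t onto {0:t}
drop 2:p onto {1:t}
drop 3:u onto floor
drop 4:p onto {2:p}
drop 5:u onto {3:u}
drop 6:u onto {5:u}
ground layer = {0:t, 3:u}
drop-orders for the pieces not yet dropped (sum over which currently-grounded one goes next):
  1 to go: {4} 1  {6} 1
  2 to go: {2,4} 1  {4,6} 2  {5,6} 1
  3 to go: {1,2,4} 1  {2,4,6} 3  {3,5,6} 1  {4,5,6} 3
  4 to go: {0,1,2,4} 1  {1,2,4,6} 4  {2,4,5,6} 6  {3,4,5,6} 4
  5 to go: {0,1,2,4,6} 5  {1,2,4,5,6} 10  {2,3,4,5,6} 10
  if 0:t drops first: 20 orders
  if 3:u drops first: 15 orders
heap linearizations: 35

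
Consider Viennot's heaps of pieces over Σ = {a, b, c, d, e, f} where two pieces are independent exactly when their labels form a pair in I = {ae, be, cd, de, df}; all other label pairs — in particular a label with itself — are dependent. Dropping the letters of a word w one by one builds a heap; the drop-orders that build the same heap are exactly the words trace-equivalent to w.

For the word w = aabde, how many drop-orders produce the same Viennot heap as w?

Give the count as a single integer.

5

drop 0:a onto floor
drop 1:a onto {0:a}
drop 2:b onto {1:a}
drop 3:d onto {2:b}
drop 4:e onto floor
ground layer = {0:a, 4:e}
drop-orders for the pieces not yet dropped (sum over which currently-grounded one goes next):
  1 to go: {3} 1  {4} 1
  2 to go: {2,3} 1  {3,4} 2
  3 to go: {1,2,3} 1  {2,3,4} 3
  if 0:a drops first: 4 orders
  if 4:e drops first: 1 orders
heap linearizations: 5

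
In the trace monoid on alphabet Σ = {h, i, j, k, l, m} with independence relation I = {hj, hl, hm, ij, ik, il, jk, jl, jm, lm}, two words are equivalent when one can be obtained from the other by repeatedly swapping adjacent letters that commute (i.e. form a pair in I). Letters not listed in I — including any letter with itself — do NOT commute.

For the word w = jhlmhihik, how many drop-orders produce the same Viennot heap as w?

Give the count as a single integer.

#0=j has no predecessor
#1=h has no predecessor
#2=l has no predecessor
#3=m has no predecessor
#4=h depends on [1:h]
#5=i depends on [3:m, 4:h]
#6=h depends on [5:i]
#7=i depends on [6:h]
#8=k depends on [2:l, 6:h]
sources: [0:j, 1:h, 2:l, 3:m]
N(rest) = Σ N(rest − s) over sources s of rest; N(one piece) = 1:
  size 1 → [0]=1  [7]=1  [8]=1
  size 2 → [0,7]=2  [0,8]=2  [2,8]=1  [7,8]=2
  size 3 → [0,2,8]=3  [0,7,8]=6  [2,7,8]=3  [6,7,8]=2
  size 4 → [0,2,7,8]=12  [0,6,7,8]=8  [2,6,7,8]=5  [5,6,7,8]=2
  size 5 → [0,2,6,7,8]=25  [0,5,6,7,8]=10  [2,5,6,7,8]=7  [3,5,6,7,8]=2  [4,5,6,7,8]=2
  size 6 → [0,2,5,6,7,8]=42  [0,3,5,6,7,8]=12  [0,4,5,6,7,8]=12  [1,4,5,6,7,8]=2  [2,3,5,6,7,8]=9  [2,4,5,6,7,8]=9  [3,4,5,6,7,8]=4
  size 7 → [0,1,4,5,6,7,8]=14  [0,2,3,5,6,7,8]=63  [0,2,4,5,6,7,8]=63  [0,3,4,5,6,7,8]=28  [1,2,4,5,6,7,8]=11  [1,3,4,5,6,7,8]=6  [2,3,4,5,6,7,8]=22
  first=0(j) contributes 39
  first=1(h) contributes 176
  first=2(l) contributes 48
  first=3(m) contributes 88
|[w]| = 351

351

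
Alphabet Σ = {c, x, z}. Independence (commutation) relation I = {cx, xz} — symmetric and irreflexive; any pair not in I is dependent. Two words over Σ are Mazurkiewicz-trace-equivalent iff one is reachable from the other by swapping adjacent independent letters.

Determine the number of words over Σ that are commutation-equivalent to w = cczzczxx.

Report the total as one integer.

28

drop 0:c onto floor
drop 1:c onto {0:c}
drop 2:z onto {1:c}
drop 3:z onto {2:z}
drop 4:c onto {3:z}
drop 5:z onto {4:c}
drop 6:x onto floor
drop 7:x onto {6:x}
ground layer = {0:c, 6:x}
drop-orders for the pieces not yet dropped (sum over which currently-grounded one goes next):
  1 to go: {5} 1  {7} 1
  2 to go: {4,5} 1  {5,7} 2  {6,7} 1
  3 to go: {3,4,5} 1  {4,5,7} 3  {5,6,7} 3
  4 to go: {2,3,4,5} 1  {3,4,5,7} 4  {4,5,6,7} 6
  5 to go: {1,2,3,4,5} 1  {2,3,4,5,7} 5  {3,4,5,6,7} 10
  6 to go: {0,1,2,3,4,5} 1  {1,2,3,4,5,7} 6  {2,3,4,5,6,7} 15
  if 0:c drops first: 21 orders
  if 6:x drops first: 7 orders
heap linearizations: 28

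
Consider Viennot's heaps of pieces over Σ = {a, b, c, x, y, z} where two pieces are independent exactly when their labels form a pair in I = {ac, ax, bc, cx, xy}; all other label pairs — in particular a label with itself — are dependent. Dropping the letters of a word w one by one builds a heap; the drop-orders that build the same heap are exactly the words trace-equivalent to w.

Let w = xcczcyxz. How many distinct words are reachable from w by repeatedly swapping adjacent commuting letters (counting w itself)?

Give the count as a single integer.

9

0(x) covers ∅
1(c) covers ∅
2(c) covers 1:c
3(z) covers 0:x, 2:c
4(c) covers 3:z
5(y) covers 4:c
6(x) covers 3:z
7(z) covers 5:y, 6:x
floor of heap: 0:x, 1:c
completions by unplaced set U, small U first (add the entries for U minus each lowest piece of U):
  |U|=1: {7}:1
  |U|=2: {5,7}:1  {6,7}:1
  |U|=3: {4,5,7}:1  {5,6,7}:2
  |U|=4: {4,5,6,7}:3
  |U|=5: {3,4,5,6,7}:3
  |U|=6: {0,3,4,5,6,7}:3  {2,3,4,5,6,7}:3
  start at 0(x): 3
  start at 1(c): 6
sum over floor = 9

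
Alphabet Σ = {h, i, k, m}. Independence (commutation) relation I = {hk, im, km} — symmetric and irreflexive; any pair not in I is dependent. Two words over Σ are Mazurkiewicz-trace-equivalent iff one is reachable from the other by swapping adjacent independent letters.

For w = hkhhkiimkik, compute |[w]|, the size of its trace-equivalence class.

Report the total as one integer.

65

piece 0:h — minimal
piece 1:k — minimal
piece 2:h rests on {0:h}
piece 3:h rests on {2:h}
piece 4:k rests on {1:k}
piece 5:i rests on {3:h, 4:k}
piece 6:i rests on {5:i}
piece 7:m rests on {3:h}
piece 8:k rests on {6:i}
piece 9:i rests on {8:k}
piece 10:k rests on {9:i}
minimal pieces: {0:h, 1:k}
ways to finish when only these pieces remain (= sum over removing one remaining piece with nothing left below it):
  1 left: {7}→1  {10}→1
  2 left: {7,10}→2  {9,10}→1
  3 left: {7,9,10}→3  {8,9,10}→1
  4 left: {6,8,9,10}→1  {7,8,9,10}→4
  5 left: {5,6,8,9,10}→1  {6,7,8,9,10}→5
  6 left: {4,5,6,8,9,10}→1  {5,6,7,8,9,10}→6
  7 left: {1,4,5,6,8,9,10}→1  {3,5,6,7,8,9,10}→6  {4,5,6,7,8,9,10}→7
  8 left: {1,4,5,6,7,8,9,10}→8  {2,3,5,6,7,8,9,10}→6  {3,4,5,6,7,8,9,10}→13
  9 left: {0,2,3,5,6,7,8,9,10}→6  {1,3,4,5,6,7,8,9,10}→21  {2,3,4,5,6,7,8,9,10}→19
  placing 0:h first → 40 extensions
  placing 1:k first → 25 extensions
total linear extensions = 65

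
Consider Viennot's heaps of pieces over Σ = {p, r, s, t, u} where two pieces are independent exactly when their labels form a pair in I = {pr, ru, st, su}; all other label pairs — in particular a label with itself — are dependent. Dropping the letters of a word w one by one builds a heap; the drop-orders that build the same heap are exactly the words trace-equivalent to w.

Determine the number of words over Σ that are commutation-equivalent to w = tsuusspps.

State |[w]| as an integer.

piece 0:t — minimal
piece 1:s — minimal
piece 2:u rests on {0:t}
piece 3:u rests on {2:u}
piece 4:s rests on {1:s}
piece 5:s rests on {4:s}
piece 6:p rests on {3:u, 5:s}
piece 7:p rests on {6:p}
piece 8:s rests on {7:p}
minimal pieces: {0:t, 1:s}
ways to finish when only these pieces remain (= sum over removing one remaining piece with nothing left below it):
  1 left: {8}→1
  2 left: {7,8}→1
  3 left: {6,7,8}→1
  4 left: {3,6,7,8}→1  {5,6,7,8}→1
  5 left: {2,3,6,7,8}→1  {3,5,6,7,8}→2  {4,5,6,7,8}→1
  6 left: {0,2,3,6,7,8}→1  {1,4,5,6,7,8}→1  {2,3,5,6,7,8}→3  {3,4,5,6,7,8}→3
  7 left: {0,2,3,5,6,7,8}→4  {1,3,4,5,6,7,8}→4  {2,3,4,5,6,7,8}→6
  placing 0:t first → 10 extensions
  placing 1:s first → 10 extensions
total linear extensions = 20

20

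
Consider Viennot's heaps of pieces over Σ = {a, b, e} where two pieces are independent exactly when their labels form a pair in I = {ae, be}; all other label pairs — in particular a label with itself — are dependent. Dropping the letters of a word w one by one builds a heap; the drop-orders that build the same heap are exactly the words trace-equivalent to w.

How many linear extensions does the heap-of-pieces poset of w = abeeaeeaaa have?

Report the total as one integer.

210

piece 0:a — minimal
piece 1:b rests on {0:a}
piece 2:e — minimal
piece 3:e rests on {2:e}
piece 4:a rests on {1:b}
piece 5:e rests on {3:e}
piece 6:e rests on {5:e}
piece 7:a rests on {4:a}
piece 8:a rests on {7:a}
piece 9:a rests on {8:a}
minimal pieces: {0:a, 2:e}
ways to finish when only these pieces remain (= sum over removing one remaining piece with nothing left below it):
  1 left: {6}→1  {9}→1
  2 left: {5,6}→1  {6,9}→2  {8,9}→1
  3 left: {3,5,6}→1  {5,6,9}→3  {6,8,9}→3  {7,8,9}→1
  4 left: {2,3,5,6}→1  {3,5,6,9}→4  {4,7,8,9}→1  {5,6,8,9}→6  {6,7,8,9}→4
  5 left: {1,4,7,8,9}→1  {2,3,5,6,9}→5  {3,5,6,8,9}→10  {4,6,7,8,9}→5  {5,6,7,8,9}→10
  6 left: {0,1,4,7,8,9}→1  {1,4,6,7,8,9}→6  {2,3,5,6,8,9}→15  {3,5,6,7,8,9}→20  {4,5,6,7,8,9}→15
  7 left: {0,1,4,6,7,8,9}→7  {1,4,5,6,7,8,9}→21  {2,3,5,6,7,8,9}→35  {3,4,5,6,7,8,9}→35
  8 left: {0,1,4,5,6,7,8,9}→28  {1,3,4,5,6,7,8,9}→56  {2,3,4,5,6,7,8,9}→70
  placing 0:a first → 126 extensions
  placing 2:e first → 84 extensions
total linear extensions = 210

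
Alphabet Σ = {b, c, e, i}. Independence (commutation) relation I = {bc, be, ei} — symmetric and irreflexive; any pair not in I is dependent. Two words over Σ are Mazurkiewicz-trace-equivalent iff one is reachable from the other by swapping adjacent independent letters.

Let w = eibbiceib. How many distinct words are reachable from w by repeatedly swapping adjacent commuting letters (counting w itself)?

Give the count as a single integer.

drop 0:e onto floor
drop 1:i onto floor
drop 2:b onto {1:i}
drop 3:b onto {2:b}
drop 4:i onto {3:b}
drop 5:c onto {0:e, 4:i}
drop 6:e onto {5:c}
drop 7:i onto {5:c}
drop 8:b onto {7:i}
ground layer = {0:e, 1:i}
drop-orders for the pieces not yet dropped (sum over which currently-grounded one goes next):
  1 to go: {6} 1  {8} 1
  2 to go: {6,8} 2  {7,8} 1
  3 to go: {6,7,8} 3
  4 to go: {5,6,7,8} 3
  5 to go: {0,5,6,7,8} 3  {4,5,6,7,8} 3
  6 to go: {0,4,5,6,7,8} 6  {3,4,5,6,7,8} 3
  7 to go: {0,3,4,5,6,7,8} 9  {2,3,4,5,6,7,8} 3
  if 0:e drops first: 3 orders
  if 1:i drops first: 12 orders
heap linearizations: 15

15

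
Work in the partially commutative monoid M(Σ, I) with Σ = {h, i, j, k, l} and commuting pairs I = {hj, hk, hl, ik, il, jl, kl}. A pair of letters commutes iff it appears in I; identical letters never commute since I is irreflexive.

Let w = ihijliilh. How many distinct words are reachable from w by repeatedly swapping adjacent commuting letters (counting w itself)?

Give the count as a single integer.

#0=i has no predecessor
#1=h depends on [0:i]
#2=i depends on [1:h]
#3=j depends on [2:i]
#4=l has no predecessor
#5=i depends on [3:j]
#6=i depends on [5:i]
#7=l depends on [4:l]
#8=h depends on [6:i]
sources: [0:i, 4:l]
N(rest) = Σ N(rest − s) over sources s of rest; N(one piece) = 1:
  size 1 → [7]=1  [8]=1
  size 2 → [4,7]=1  [6,8]=1  [7,8]=2
  size 3 → [4,7,8]=3  [5,6,8]=1  [6,7,8]=3
  size 4 → [3,5,6,8]=1  [4,6,7,8]=6  [5,6,7,8]=4
  size 5 → [2,3,5,6,8]=1  [3,5,6,7,8]=5  [4,5,6,7,8]=10
  size 6 → [1,2,3,5,6,8]=1  [2,3,5,6,7,8]=6  [3,4,5,6,7,8]=15
  size 7 → [0,1,2,3,5,6,8]=1  [1,2,3,5,6,7,8]=7  [2,3,4,5,6,7,8]=21
  first=0(i) contributes 28
  first=4(l) contributes 8
|[w]| = 36

36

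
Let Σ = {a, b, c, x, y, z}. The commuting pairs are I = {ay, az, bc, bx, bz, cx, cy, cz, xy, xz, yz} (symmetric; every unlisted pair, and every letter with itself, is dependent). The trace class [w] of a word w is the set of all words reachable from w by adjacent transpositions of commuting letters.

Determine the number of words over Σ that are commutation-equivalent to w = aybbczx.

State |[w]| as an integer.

drop 0:a onto floor
drop 1:y onto floor
drop 2:b onto {0:a, 1:y}
drop 3:b onto {2:b}
drop 4:c onto {0:a}
drop 5:z onto floor
drop 6:x onto {0:a}
ground layer = {0:a, 1:y, 5:z}
drop-orders for the pieces not yet dropped (sum over which currently-grounded one goes next):
  1 to go: {3} 1  {4} 1  {5} 1  {6} 1
  2 to go: {2,3} 1  {3,4} 2  {3,5} 2  {3,6} 2  {4,5} 2  {4,6} 2  {5,6} 2
  3 to go: {1,2,3} 1  {2,3,4} 3  {2,3,5} 3  {2,3,6} 3  {3,4,5} 6  {3,4,6} 6  {3,5,6} 6  {4,5,6} 6
  4 to go: {1,2,3,4} 4  {1,2,3,5} 4  {1,2,3,6} 4  {2,3,4,5} 12  {2,3,4,6} 12  {2,3,5,6} 12  {3,4,5,6} 24
  5 to go: {0,2,3,4,6} 12  {1,2,3,4,5} 20  {1,2,3,4,6} 20  {1,2,3,5,6} 20  {2,3,4,5,6} 60
  if 0:a drops first: 120 orders
  if 1:y drops first: 72 orders
  if 5:z drops first: 32 orders
heap linearizations: 224

224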